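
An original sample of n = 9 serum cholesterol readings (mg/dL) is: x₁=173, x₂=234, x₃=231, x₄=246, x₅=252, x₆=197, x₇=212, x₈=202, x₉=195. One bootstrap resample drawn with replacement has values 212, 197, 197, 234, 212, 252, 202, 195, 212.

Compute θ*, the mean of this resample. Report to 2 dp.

Mean = (212 + 197 + 197 + 234 + 212 + 252 + 202 + 195 + 212) / 9 = 1913.0 / 9 = 212.56

θ* = 212.56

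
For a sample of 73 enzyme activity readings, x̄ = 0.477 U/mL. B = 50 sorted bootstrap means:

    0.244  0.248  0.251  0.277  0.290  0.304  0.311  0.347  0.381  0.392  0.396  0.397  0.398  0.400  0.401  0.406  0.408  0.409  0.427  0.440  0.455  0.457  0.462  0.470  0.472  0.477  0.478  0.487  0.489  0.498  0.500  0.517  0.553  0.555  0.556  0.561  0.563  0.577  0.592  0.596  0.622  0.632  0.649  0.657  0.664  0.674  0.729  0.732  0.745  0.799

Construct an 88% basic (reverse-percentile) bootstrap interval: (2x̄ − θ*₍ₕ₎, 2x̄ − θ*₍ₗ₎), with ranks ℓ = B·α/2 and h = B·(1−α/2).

Percentile endpoints at ranks 3 and 47: θ*₍3₎ = 0.251, θ*₍47₎ = 0.729.
Basic interval reflects these around x̄:
  lower = 2 × 0.477 − 0.729 = 0.225
  upper = 2 × 0.477 − 0.251 = 0.703

(0.225, 0.703)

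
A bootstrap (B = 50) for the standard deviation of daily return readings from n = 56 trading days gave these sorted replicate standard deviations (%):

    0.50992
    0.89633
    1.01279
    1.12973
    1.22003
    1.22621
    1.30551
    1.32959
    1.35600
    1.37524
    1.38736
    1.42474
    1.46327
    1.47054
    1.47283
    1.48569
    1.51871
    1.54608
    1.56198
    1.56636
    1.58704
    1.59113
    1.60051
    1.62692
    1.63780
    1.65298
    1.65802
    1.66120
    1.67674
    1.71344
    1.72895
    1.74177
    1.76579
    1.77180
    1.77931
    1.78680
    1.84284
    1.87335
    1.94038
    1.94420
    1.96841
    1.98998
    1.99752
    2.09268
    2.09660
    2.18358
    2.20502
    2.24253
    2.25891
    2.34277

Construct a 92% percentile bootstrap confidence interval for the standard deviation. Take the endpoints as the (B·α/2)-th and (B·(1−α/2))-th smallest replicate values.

α = 0.08; lower rank = 50 × 0.040 = 2; upper rank = 50 × 0.960 = 48.
The 2nd smallest replicate is 0.89633; the 48th is 2.24253.

(0.89633, 2.24253)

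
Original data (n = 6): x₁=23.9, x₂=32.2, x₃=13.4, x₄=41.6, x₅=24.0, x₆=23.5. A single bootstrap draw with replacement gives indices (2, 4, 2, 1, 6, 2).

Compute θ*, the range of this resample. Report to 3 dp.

θ* = 18.100

Resample values: 32.2, 41.6, 32.2, 23.9, 23.5, 32.2.
Range = 41.6 − 23.5 = 18.100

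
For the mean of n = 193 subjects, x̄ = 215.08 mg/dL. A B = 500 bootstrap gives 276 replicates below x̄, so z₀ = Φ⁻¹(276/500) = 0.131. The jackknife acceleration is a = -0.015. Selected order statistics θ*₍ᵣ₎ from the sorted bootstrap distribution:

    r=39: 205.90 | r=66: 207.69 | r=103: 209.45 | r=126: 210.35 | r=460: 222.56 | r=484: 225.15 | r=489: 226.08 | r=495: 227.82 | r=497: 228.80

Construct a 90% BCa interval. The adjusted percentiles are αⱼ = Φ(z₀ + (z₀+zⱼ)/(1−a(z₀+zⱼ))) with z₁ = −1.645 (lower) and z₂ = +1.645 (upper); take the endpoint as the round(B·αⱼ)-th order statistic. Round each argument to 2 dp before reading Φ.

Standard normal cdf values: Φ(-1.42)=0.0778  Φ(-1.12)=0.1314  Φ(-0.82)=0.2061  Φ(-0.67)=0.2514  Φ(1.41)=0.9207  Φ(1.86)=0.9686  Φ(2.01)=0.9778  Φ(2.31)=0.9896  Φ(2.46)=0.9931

(205.90, 225.15)

Lower: z₀ + z₁ = 0.131 + (-1.645) = -1.514; 1 − a(z₀+z₁) = 1 − (-0.015)(-1.514) = 0.9773; argument = 0.131 + (-1.514)/0.9773 = -1.4182 → -1.42.
α₁ = Φ(-1.42) = 0.0778; rank = round(500 × 0.0778) = 39; θ*₍39₎ = 205.90.
Upper: z₀ + z₂ = 1.776; 1 − a(z₀+z₂) = 1.0266; argument = 1.8609 → 1.86; α₂ = 0.9686; rank = 484; θ*₍484₎ = 225.15.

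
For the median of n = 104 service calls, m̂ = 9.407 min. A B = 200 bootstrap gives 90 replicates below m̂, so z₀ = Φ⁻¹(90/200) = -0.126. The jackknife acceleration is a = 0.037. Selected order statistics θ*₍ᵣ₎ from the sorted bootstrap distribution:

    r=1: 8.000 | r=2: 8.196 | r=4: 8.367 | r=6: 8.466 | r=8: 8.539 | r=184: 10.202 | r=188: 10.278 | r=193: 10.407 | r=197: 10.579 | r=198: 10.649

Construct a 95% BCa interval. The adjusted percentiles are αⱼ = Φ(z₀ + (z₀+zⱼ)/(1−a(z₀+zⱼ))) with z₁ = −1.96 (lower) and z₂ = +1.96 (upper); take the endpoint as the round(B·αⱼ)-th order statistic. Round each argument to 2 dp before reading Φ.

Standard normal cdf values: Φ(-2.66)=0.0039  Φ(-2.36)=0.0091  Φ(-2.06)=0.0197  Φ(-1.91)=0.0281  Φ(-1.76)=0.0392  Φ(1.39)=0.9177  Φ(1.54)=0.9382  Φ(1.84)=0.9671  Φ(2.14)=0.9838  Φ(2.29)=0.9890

(8.367, 10.407)

Lower: z₀ + z₁ = -0.126 + (-1.960) = -2.086; 1 − a(z₀+z₁) = 1 − (0.037)(-2.086) = 1.0772; argument = -0.126 + (-2.086)/1.0772 = -2.0625 → -2.06.
α₁ = Φ(-2.06) = 0.0197; rank = round(200 × 0.0197) = 4; θ*₍4₎ = 8.367.
Upper: z₀ + z₂ = 1.834; 1 − a(z₀+z₂) = 0.9321; argument = 1.8415 → 1.84; α₂ = 0.9671; rank = 193; θ*₍193₎ = 10.407.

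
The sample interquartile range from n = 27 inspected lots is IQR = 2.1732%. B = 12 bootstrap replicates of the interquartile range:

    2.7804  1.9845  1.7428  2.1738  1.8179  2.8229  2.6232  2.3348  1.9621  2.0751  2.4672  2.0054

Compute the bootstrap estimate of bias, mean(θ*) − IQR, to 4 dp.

mean(θ*) = (2.7804 + 1.9845 + 1.7428 + 2.1738 + 1.8179 + 2.8229 + 2.6232 + 2.3348 + 1.9621 + 2.0751 + 2.4672 + 2.0054) / 12 = 2.23251
bias = 2.23251 − 2.1732

bias = +0.0593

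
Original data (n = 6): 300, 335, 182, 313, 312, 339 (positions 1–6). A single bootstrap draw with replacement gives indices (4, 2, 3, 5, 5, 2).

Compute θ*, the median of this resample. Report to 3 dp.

θ* = 312.500

Resample values: 313, 335, 182, 312, 312, 335.
Sorted: 182, 312, 312, 313, 335, 335
Median = average of the two middle values = 312.500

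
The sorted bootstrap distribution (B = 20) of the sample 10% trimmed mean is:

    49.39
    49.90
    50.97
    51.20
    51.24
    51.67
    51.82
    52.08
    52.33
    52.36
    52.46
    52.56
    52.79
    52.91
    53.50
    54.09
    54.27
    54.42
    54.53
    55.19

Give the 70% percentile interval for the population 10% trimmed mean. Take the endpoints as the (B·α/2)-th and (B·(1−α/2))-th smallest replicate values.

α = 0.30; lower rank = 20 × 0.150 = 3; upper rank = 20 × 0.850 = 17.
The 3rd smallest replicate is 50.97; the 17th is 54.27.

(50.97, 54.27)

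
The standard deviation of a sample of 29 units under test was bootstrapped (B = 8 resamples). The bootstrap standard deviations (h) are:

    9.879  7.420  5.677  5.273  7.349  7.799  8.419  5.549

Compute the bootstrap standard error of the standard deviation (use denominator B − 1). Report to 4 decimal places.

Bootstrap SE is the standard deviation of the 8 replicate standard deviations.
Mean of replicates: (9.879 + 7.420 + 5.677 + 5.273 + 7.349 + 7.799 + 8.419 + 5.549) / 8 = 57.36500 / 8 = 7.17063
Sum of squared deviations: (+2.70837)² + (+0.24937)² + (−1.49363)² + (−1.89763)² + (+0.17837)² + (+0.62838)² + (+1.24838)² + (−1.62162)² = 17.84416
Variance = 17.84416 / 7 = 2.54917
SE* = √2.54917

SE* = 1.5966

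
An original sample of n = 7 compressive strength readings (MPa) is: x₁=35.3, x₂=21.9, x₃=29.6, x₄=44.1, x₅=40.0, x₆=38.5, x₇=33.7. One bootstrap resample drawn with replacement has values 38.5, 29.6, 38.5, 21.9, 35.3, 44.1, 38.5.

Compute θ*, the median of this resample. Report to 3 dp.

θ* = 38.500

Sorted: 21.9, 29.6, 35.3, 38.5, 38.5, 38.5, 44.1
Median = middle value = 38.500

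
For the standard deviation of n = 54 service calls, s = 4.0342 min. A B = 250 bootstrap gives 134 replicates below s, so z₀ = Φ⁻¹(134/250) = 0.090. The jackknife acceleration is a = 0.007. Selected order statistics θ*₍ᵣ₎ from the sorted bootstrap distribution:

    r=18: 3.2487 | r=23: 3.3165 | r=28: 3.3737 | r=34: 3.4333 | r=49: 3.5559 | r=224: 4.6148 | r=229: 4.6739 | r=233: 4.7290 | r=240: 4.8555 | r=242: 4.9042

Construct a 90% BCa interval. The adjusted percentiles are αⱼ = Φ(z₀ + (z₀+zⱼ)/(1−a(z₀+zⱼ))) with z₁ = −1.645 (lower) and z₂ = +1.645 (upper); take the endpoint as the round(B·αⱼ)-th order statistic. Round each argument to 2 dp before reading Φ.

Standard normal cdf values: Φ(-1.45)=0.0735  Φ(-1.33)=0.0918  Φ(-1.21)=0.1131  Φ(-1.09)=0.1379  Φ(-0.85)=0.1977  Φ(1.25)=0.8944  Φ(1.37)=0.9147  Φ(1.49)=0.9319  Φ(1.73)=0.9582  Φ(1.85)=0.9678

(3.2487, 4.9042)

Lower: z₀ + z₁ = 0.090 + (-1.645) = -1.555; 1 − a(z₀+z₁) = 1 − (0.007)(-1.555) = 1.0109; argument = 0.090 + (-1.555)/1.0109 = -1.4483 → -1.45.
α₁ = Φ(-1.45) = 0.0735; rank = round(250 × 0.0735) = 18; θ*₍18₎ = 3.2487.
Upper: z₀ + z₂ = 1.735; 1 − a(z₀+z₂) = 0.9879; argument = 1.8463 → 1.85; α₂ = 0.9678; rank = 242; θ*₍242₎ = 4.9042.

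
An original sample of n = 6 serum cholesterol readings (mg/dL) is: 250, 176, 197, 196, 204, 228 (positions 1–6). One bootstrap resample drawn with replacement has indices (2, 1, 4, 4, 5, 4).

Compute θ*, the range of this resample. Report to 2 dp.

Resample values: 176, 250, 196, 196, 204, 196.
Range = 250 − 176 = 74.00

θ* = 74.00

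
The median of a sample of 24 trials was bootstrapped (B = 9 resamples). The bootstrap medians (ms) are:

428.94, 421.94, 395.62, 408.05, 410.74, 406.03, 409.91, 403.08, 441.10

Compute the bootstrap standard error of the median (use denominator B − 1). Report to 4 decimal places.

SE* = 14.1597

Bootstrap SE is the standard deviation of the 9 replicate medians.
Mean of replicates: (428.94 + 421.94 + 395.62 + 408.05 + 410.74 + 406.03 + 409.91 + 403.08 + 441.10) / 9 = 3725.41000 / 9 = 413.93444
Sum of squared deviations: (+15.00556)² + (+8.00556)² + (−18.31444)² + (−5.88444)² + (−3.19444)² + (−7.90444)² + (−4.02444)² + (−10.85444)² + (+27.16556)² = 1603.96842
Variance = 1603.96842 / 8 = 200.49605
SE* = √200.49605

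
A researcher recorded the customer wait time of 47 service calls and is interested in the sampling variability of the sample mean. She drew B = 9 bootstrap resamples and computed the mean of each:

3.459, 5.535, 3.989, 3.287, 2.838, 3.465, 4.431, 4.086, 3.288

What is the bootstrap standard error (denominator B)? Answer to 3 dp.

Bootstrap SE is the standard deviation of the 9 replicate means.
Mean of replicates: (3.459 + 5.535 + 3.989 + 3.287 + 2.838 + 3.465 + 4.431 + 4.086 + 3.288) / 9 = 34.3780 / 9 = 3.8198
Sum of squared deviations: (−0.3608)² + (+1.7152)² + (+0.1692)² + (−0.5328)² + (−0.9818)² + (−0.3548)² + (+0.6112)² + (+0.2662)² + (−0.5318)² = 5.2016
Variance = 5.2016 / 9 = 0.5780
SE* = √0.5780

SE* = 0.760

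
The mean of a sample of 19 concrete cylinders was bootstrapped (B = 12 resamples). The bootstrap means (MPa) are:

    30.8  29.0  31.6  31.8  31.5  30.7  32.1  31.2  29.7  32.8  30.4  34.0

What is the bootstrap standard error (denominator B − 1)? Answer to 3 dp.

SE* = 1.343

Bootstrap SE is the standard deviation of the 12 replicate means.
Mean of replicates: (30.8 + 29.0 + 31.6 + 31.8 + 31.5 + 30.7 + 32.1 + 31.2 + 29.7 + 32.8 + 30.4 + 34.0) / 12 = 375.6000 / 12 = 31.3000
Sum of squared deviations: (−0.5000)² + (−2.3000)² + (+0.3000)² + (+0.5000)² + (+0.2000)² + (−0.6000)² + (+0.8000)² + (−0.1000)² + (−1.6000)² + (+1.5000)² + (−0.9000)² + (+2.7000)² = 19.8400
Variance = 19.8400 / 11 = 1.8036
SE* = √1.8036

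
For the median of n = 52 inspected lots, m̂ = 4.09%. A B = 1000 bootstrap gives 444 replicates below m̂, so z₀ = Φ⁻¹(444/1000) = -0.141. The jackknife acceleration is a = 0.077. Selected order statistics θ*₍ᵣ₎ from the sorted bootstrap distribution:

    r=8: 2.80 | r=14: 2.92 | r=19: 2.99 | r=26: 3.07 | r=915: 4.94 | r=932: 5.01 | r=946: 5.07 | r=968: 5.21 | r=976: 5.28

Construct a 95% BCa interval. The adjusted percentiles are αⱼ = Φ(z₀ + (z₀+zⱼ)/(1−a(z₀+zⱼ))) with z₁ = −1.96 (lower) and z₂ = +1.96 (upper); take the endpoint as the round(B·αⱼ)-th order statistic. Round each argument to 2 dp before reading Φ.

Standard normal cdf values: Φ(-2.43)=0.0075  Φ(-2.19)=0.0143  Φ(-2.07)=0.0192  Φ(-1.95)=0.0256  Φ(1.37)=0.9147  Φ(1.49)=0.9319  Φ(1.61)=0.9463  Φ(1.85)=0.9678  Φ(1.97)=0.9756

Lower: z₀ + z₁ = -0.141 + (-1.960) = -2.101; 1 − a(z₀+z₁) = 1 − (0.077)(-2.101) = 1.1618; argument = -0.141 + (-2.101)/1.1618 = -1.9494 → -1.95.
α₁ = Φ(-1.95) = 0.0256; rank = round(1000 × 0.0256) = 26; θ*₍26₎ = 3.07.
Upper: z₀ + z₂ = 1.819; 1 − a(z₀+z₂) = 0.8599; argument = 1.9743 → 1.97; α₂ = 0.9756; rank = 976; θ*₍976₎ = 5.28.

(3.07, 5.28)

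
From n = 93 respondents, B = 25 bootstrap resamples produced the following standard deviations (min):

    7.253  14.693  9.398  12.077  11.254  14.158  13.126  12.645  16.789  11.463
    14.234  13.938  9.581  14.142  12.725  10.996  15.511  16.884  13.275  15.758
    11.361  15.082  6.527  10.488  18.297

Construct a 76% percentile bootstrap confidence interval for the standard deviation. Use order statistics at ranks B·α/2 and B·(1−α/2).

Sorted replicates: 6.527, 7.253, 9.398, 9.581, 10.488, 10.996, 11.254, 11.361, 11.463, 12.077, 12.645, 12.725, 13.126, 13.275, 13.938, 14.142, 14.158, 14.234, 14.693, 15.082, 15.511, 15.758, 16.789, 16.884, 18.297
α = 0.24; lower rank = 25 × 0.120 = 3; upper rank = 25 × 0.880 = 22.
The 3rd smallest replicate is 9.398; the 22nd is 15.758.

(9.398, 15.758)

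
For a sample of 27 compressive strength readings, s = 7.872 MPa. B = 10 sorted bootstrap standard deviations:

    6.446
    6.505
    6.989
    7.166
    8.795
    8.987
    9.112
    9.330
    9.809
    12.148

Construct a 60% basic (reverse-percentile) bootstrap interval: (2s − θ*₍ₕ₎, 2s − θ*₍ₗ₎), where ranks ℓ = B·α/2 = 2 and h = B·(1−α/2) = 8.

Percentile endpoints at ranks 2 and 8: θ*₍2₎ = 6.505, θ*₍8₎ = 9.330.
Basic interval reflects these around s:
  lower = 2 × 7.872 − 9.330 = 6.414
  upper = 2 × 7.872 − 6.505 = 9.239

(6.414, 9.239)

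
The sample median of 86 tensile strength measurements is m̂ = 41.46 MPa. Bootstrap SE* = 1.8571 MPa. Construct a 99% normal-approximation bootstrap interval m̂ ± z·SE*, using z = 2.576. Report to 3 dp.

(36.676, 46.244)

Margin = 2.576 × 1.8571 = 4.7839
Interval: 41.46 ± 4.7839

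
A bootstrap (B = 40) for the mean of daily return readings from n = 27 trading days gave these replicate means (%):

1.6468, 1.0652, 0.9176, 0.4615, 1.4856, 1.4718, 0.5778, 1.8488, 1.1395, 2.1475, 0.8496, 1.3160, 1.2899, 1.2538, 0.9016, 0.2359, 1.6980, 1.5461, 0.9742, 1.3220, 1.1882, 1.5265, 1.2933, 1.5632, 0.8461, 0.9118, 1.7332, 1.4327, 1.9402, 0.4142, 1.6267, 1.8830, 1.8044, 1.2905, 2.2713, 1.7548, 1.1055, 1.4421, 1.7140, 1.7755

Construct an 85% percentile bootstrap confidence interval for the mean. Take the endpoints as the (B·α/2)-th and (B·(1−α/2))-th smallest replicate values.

Sorted replicates: 0.2359, 0.4142, 0.4615, 0.5778, 0.8461, 0.8496, 0.9016, 0.9118, 0.9176, 0.9742, 1.0652, 1.1055, 1.1395, 1.1882, 1.2538, 1.2899, 1.2905, 1.2933, 1.3160, 1.3220, 1.4327, 1.4421, 1.4718, 1.4856, 1.5265, 1.5461, 1.5632, 1.6267, 1.6468, 1.6980, 1.7140, 1.7332, 1.7548, 1.7755, 1.8044, 1.8488, 1.8830, 1.9402, 2.1475, 2.2713
α = 0.15; lower rank = 40 × 0.075 = 3; upper rank = 40 × 0.925 = 37.
The 3rd smallest replicate is 0.4615; the 37th is 1.8830.

(0.4615, 1.8830)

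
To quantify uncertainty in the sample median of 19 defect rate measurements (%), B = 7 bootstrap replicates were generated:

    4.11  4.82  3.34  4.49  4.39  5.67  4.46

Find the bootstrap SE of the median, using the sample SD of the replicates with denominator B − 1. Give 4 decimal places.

Bootstrap SE is the standard deviation of the 7 replicate medians.
Mean of replicates: (4.11 + 4.82 + 3.34 + 4.49 + 4.39 + 5.67 + 4.46) / 7 = 31.28000 / 7 = 4.46857
Sum of squared deviations: (−0.35857)² + (+0.35143)² + (−1.12857)² + (+0.02143)² + (−0.07857)² + (+1.20143)² + (−0.00857)² = 2.97589
Variance = 2.97589 / 6 = 0.49598
SE* = √0.49598

SE* = 0.7043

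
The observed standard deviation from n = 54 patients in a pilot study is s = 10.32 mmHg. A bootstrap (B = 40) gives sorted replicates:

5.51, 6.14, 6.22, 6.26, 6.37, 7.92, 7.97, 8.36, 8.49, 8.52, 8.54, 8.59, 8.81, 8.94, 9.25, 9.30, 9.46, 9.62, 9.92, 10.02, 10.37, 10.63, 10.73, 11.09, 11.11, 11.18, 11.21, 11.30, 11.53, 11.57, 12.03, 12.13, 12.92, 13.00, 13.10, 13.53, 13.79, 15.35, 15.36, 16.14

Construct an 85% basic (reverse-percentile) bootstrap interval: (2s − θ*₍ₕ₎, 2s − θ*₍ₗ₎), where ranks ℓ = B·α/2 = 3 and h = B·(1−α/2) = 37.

(6.85, 14.42)

Percentile endpoints at ranks 3 and 37: θ*₍3₎ = 6.22, θ*₍37₎ = 13.79.
Basic interval reflects these around s:
  lower = 2 × 10.32 − 13.79 = 6.85
  upper = 2 × 10.32 − 6.22 = 14.42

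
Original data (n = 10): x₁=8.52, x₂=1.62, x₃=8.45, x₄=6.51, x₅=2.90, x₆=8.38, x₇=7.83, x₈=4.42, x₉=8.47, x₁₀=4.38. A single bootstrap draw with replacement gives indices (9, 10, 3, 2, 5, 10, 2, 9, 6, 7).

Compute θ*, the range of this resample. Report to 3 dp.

θ* = 6.850

Resample values: 8.47, 4.38, 8.45, 1.62, 2.90, 4.38, 1.62, 8.47, 8.38, 7.83.
Range = 8.47 − 1.62 = 6.850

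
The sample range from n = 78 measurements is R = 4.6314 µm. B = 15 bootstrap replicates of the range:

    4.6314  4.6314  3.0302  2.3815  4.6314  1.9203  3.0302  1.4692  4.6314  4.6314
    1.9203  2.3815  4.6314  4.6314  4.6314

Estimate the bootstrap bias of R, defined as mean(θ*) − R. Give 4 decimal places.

mean(θ*) = (4.6314 + 4.6314 + 3.0302 + 2.3815 + 4.6314 + 1.9203 + 3.0302 + 1.4692 + 4.6314 + 4.6314 + 1.9203 + 2.3815 + 4.6314 + 4.6314 + 4.6314) / 15 = 3.54563
bias = 3.54563 − 4.6314

bias = −1.0858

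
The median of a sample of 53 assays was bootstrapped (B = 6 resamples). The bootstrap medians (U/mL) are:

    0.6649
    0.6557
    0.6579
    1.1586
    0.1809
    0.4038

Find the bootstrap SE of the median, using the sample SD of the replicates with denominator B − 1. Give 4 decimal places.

Bootstrap SE is the standard deviation of the 6 replicate medians.
Mean of replicates: (0.6649 + 0.6557 + 0.6579 + 1.1586 + 0.1809 + 0.4038) / 6 = 3.72180 / 6 = 0.62030
Sum of squared deviations: (+0.04460)² + (+0.03540)² + (+0.03760)² + (+0.53830)² + (−0.43940)² + (−0.21650)² = 0.53437
Variance = 0.53437 / 5 = 0.10687
SE* = √0.10687

SE* = 0.3269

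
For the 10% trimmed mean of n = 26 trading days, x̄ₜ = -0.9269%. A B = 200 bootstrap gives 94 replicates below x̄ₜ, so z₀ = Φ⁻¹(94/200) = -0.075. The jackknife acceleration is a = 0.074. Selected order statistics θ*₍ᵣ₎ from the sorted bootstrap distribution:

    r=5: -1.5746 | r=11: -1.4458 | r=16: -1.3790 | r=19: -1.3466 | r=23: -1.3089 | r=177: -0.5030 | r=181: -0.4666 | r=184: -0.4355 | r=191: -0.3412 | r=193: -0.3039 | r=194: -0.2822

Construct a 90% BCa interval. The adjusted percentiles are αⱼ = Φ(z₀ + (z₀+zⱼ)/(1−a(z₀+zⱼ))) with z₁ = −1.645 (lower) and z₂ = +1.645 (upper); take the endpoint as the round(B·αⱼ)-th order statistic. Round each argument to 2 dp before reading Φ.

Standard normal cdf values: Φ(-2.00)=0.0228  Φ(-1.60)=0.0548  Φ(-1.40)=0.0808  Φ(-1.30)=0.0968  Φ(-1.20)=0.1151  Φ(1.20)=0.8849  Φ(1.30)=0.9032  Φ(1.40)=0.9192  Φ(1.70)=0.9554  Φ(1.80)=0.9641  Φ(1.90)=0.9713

Lower: z₀ + z₁ = -0.075 + (-1.645) = -1.720; 1 − a(z₀+z₁) = 1 − (0.074)(-1.720) = 1.1273; argument = -0.075 + (-1.720)/1.1273 = -1.6008 → -1.60.
α₁ = Φ(-1.60) = 0.0548; rank = round(200 × 0.0548) = 11; θ*₍11₎ = -1.4458.
Upper: z₀ + z₂ = 1.570; 1 − a(z₀+z₂) = 0.8838; argument = 1.7014 → 1.70; α₂ = 0.9554; rank = 191; θ*₍191₎ = -0.3412.

(-1.4458, -0.3412)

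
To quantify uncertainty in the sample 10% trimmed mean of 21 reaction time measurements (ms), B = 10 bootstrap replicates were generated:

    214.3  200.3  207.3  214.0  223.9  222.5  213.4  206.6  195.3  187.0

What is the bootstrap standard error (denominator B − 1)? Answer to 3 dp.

SE* = 11.690

Bootstrap SE is the standard deviation of the 10 replicate 10% trimmed means.
Mean of replicates: (214.3 + 200.3 + 207.3 + 214.0 + 223.9 + 222.5 + 213.4 + 206.6 + 195.3 + 187.0) / 10 = 2084.6000 / 10 = 208.4600
Sum of squared deviations: (+5.8400)² + (−8.1600)² + (−1.1600)² + (+5.5400)² + (+15.4400)² + (+14.0400)² + (+4.9400)² + (−1.8600)² + (−13.1600)² + (−21.4600)² = 1229.8240
Variance = 1229.8240 / 9 = 136.6471
SE* = √136.6471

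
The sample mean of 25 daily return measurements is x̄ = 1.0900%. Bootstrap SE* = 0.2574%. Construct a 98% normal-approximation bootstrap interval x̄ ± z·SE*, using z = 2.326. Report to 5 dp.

(0.49129, 1.68871)

Margin = 2.326 × 0.2574 = 0.598712
Interval: 1.0900 ± 0.598712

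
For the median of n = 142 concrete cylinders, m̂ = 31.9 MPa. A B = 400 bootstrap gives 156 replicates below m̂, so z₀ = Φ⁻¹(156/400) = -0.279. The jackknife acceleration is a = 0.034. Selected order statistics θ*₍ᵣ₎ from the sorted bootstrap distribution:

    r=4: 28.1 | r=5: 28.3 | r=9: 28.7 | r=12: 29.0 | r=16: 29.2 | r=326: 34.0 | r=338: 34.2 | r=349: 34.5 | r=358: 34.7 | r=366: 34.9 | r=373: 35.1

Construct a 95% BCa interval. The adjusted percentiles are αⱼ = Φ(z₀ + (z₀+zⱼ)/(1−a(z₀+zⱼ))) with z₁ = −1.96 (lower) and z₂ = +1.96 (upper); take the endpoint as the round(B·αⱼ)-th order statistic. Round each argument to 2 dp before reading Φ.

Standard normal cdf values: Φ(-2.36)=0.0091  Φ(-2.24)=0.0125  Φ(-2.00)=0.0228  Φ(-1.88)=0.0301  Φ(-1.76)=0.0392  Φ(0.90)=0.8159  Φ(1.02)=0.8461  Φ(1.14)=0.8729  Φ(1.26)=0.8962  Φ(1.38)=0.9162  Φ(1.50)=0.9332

(28.1, 35.1)

Lower: z₀ + z₁ = -0.279 + (-1.960) = -2.239; 1 − a(z₀+z₁) = 1 − (0.034)(-2.239) = 1.0761; argument = -0.279 + (-2.239)/1.0761 = -2.3596 → -2.36.
α₁ = Φ(-2.36) = 0.0091; rank = round(400 × 0.0091) = 4; θ*₍4₎ = 28.1.
Upper: z₀ + z₂ = 1.681; 1 − a(z₀+z₂) = 0.9428; argument = 1.5039 → 1.50; α₂ = 0.9332; rank = 373; θ*₍373₎ = 35.1.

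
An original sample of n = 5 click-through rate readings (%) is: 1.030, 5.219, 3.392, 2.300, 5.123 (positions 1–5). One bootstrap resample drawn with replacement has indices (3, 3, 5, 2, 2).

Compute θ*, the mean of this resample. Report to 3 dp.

θ* = 4.469

Resample values: 3.392, 3.392, 5.123, 5.219, 5.219.
Mean = (3.392 + 3.392 + 5.123 + 5.219 + 5.219) / 5 = 22.3450 / 5 = 4.469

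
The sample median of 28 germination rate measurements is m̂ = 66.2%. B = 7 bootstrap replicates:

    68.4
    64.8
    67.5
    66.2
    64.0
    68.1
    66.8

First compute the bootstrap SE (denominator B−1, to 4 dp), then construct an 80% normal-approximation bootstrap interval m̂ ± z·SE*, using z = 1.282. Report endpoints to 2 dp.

Mean of replicates = 66.5429; sum of squared deviations = 16.4771; SE* = √(16.4771/6) = 1.6572
Margin = 1.282 × 1.6572 = 2.125
Interval: 66.2 ± 2.125

(64.08, 68.32)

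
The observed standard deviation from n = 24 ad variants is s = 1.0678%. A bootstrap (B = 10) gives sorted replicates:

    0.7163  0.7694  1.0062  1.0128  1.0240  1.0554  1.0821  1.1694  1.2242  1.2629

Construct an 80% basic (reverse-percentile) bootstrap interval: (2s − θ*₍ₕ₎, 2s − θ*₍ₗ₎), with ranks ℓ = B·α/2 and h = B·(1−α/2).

Percentile endpoints at ranks 1 and 9: θ*₍1₎ = 0.7163, θ*₍9₎ = 1.2242.
Basic interval reflects these around s:
  lower = 2 × 1.0678 − 1.2242 = 0.9114
  upper = 2 × 1.0678 − 0.7163 = 1.4193

(0.9114, 1.4193)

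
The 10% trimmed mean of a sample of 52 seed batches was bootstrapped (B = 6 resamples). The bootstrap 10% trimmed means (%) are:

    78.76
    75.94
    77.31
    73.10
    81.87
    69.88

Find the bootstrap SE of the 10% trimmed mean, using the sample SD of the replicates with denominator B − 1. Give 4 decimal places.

Bootstrap SE is the standard deviation of the 6 replicate 10% trimmed means.
Mean of replicates: (78.76 + 75.94 + 77.31 + 73.10 + 81.87 + 69.88) / 6 = 456.86000 / 6 = 76.14333
Sum of squared deviations: (+2.61667)² + (−0.20333)² + (+1.16667)² + (−3.04333)² + (+5.72667)² + (−6.26333)² = 89.53533
Variance = 89.53533 / 5 = 17.90707
SE* = √17.90707

SE* = 4.2317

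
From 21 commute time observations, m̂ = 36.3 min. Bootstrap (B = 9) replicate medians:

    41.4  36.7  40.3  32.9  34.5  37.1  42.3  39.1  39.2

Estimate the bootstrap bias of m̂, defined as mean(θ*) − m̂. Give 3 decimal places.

bias = +1.867

mean(θ*) = (41.4 + 36.7 + 40.3 + 32.9 + 34.5 + 37.1 + 42.3 + 39.1 + 39.2) / 9 = 38.1667
bias = 38.1667 − 36.3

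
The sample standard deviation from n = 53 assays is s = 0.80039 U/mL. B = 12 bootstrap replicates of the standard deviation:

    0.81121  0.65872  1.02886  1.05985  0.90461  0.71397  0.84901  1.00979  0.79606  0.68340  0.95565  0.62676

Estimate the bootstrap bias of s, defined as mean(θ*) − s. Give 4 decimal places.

bias = +0.0411

mean(θ*) = (0.81121 + 0.65872 + 1.02886 + 1.05985 + 0.90461 + 0.71397 + 0.84901 + 1.00979 + 0.79606 + 0.68340 + 0.95565 + 0.62676) / 12 = 0.84149
bias = 0.84149 − 0.80039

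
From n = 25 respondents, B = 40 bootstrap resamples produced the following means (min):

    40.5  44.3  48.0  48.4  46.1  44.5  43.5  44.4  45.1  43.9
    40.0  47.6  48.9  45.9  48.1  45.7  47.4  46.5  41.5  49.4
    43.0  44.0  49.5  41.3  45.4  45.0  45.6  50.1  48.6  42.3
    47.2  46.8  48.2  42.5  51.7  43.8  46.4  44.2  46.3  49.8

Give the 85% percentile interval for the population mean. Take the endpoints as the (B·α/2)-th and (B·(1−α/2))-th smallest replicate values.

Sorted replicates: 40.0, 40.5, 41.3, 41.5, 42.3, 42.5, 43.0, 43.5, 43.8, 43.9, 44.0, 44.2, 44.3, 44.4, 44.5, 45.0, 45.1, 45.4, 45.6, 45.7, 45.9, 46.1, 46.3, 46.4, 46.5, 46.8, 47.2, 47.4, 47.6, 48.0, 48.1, 48.2, 48.4, 48.6, 48.9, 49.4, 49.5, 49.8, 50.1, 51.7
α = 0.15; lower rank = 40 × 0.075 = 3; upper rank = 40 × 0.925 = 37.
The 3rd smallest replicate is 41.3; the 37th is 49.5.

(41.3, 49.5)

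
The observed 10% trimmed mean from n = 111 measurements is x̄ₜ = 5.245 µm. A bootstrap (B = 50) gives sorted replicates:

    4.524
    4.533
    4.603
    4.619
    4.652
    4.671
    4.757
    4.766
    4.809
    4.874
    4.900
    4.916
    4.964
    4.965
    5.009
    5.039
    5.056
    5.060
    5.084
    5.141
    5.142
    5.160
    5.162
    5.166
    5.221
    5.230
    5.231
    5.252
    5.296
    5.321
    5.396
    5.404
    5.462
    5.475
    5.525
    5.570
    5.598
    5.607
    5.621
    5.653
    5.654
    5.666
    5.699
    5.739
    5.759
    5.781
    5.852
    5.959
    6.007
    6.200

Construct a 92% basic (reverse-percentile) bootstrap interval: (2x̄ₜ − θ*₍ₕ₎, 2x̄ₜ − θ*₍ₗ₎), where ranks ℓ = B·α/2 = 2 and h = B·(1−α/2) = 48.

Percentile endpoints at ranks 2 and 48: θ*₍2₎ = 4.533, θ*₍48₎ = 5.959.
Basic interval reflects these around x̄ₜ:
  lower = 2 × 5.245 − 5.959 = 4.531
  upper = 2 × 5.245 − 4.533 = 5.957

(4.531, 5.957)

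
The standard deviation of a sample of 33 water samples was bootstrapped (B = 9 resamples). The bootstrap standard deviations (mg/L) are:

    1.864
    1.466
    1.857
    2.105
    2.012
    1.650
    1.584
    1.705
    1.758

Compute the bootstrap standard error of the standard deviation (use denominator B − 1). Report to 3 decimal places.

SE* = 0.204

Bootstrap SE is the standard deviation of the 9 replicate standard deviations.
Mean of replicates: (1.864 + 1.466 + 1.857 + 2.105 + 2.012 + 1.650 + 1.584 + 1.705 + 1.758) / 9 = 16.0010 / 9 = 1.7779
Sum of squared deviations: (+0.0861)² + (−0.3119)² + (+0.0791)² + (+0.3271)² + (+0.2341)² + (−0.1279)² + (−0.1939)² + (−0.0729)² + (−0.0199)² = 0.3324
Variance = 0.3324 / 8 = 0.0416
SE* = √0.0416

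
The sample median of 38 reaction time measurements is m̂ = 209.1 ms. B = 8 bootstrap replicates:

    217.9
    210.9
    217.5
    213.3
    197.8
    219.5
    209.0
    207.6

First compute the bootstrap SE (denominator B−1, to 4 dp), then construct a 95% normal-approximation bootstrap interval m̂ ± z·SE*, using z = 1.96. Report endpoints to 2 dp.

(195.17, 223.03)

Mean of replicates = 211.6875; sum of squared deviations = 353.4287; SE* = √(353.4287/7) = 7.1056
Margin = 1.96 × 7.1056 = 13.927
Interval: 209.1 ± 13.927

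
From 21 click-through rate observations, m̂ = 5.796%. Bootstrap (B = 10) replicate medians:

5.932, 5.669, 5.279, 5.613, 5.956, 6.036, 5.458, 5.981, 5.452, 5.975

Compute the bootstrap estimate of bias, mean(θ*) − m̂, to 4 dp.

mean(θ*) = (5.932 + 5.669 + 5.279 + 5.613 + 5.956 + 6.036 + 5.458 + 5.981 + 5.452 + 5.975) / 10 = 5.73510
bias = 5.73510 − 5.796

bias = −0.0609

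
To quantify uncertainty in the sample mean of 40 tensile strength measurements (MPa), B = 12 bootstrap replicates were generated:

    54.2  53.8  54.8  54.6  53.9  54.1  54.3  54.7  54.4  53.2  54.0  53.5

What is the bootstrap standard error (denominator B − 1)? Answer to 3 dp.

SE* = 0.481

Bootstrap SE is the standard deviation of the 12 replicate means.
Mean of replicates: (54.2 + 53.8 + 54.8 + 54.6 + 53.9 + 54.1 + 54.3 + 54.7 + 54.4 + 53.2 + 54.0 + 53.5) / 12 = 649.5000 / 12 = 54.1250
Sum of squared deviations: (+0.0750)² + (−0.3250)² + (+0.6750)² + (+0.4750)² + (−0.2250)² + (−0.0250)² + (+0.1750)² + (+0.5750)² + (+0.2750)² + (−0.9250)² + (−0.1250)² + (−0.6250)² = 2.5425
Variance = 2.5425 / 11 = 0.2311
SE* = √0.2311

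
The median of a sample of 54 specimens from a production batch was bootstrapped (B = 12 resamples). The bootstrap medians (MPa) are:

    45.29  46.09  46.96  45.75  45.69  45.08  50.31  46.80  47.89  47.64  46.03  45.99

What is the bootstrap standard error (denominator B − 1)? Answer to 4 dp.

SE* = 1.4524

Bootstrap SE is the standard deviation of the 12 replicate medians.
Mean of replicates: (45.29 + 46.09 + 46.96 + 45.75 + 45.69 + 45.08 + 50.31 + 46.80 + 47.89 + 47.64 + 46.03 + 45.99) / 12 = 559.52000 / 12 = 46.62667
Sum of squared deviations: (−1.33667)² + (−0.53667)² + (+0.33333)² + (−0.87667)² + (−0.93667)² + (−1.54667)² + (+3.68333)² + (+0.17333)² + (+1.26333)² + (+1.01333)² + (−0.59667)² + (−0.63667)² = 23.20507
Variance = 23.20507 / 11 = 2.10955
SE* = √2.10955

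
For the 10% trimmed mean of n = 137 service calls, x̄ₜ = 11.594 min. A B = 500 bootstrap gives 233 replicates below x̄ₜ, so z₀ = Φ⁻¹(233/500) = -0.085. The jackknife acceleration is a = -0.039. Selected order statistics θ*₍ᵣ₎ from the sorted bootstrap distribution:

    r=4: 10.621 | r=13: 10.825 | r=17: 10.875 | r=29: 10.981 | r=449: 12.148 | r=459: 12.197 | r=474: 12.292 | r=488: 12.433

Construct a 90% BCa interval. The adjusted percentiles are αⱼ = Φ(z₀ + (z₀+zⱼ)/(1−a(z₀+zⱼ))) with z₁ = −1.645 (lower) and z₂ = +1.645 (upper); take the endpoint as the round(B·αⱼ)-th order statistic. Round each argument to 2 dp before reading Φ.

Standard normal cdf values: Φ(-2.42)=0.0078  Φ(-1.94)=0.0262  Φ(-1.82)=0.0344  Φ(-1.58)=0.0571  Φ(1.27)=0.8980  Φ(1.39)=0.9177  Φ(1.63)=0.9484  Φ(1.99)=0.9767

Lower: z₀ + z₁ = -0.085 + (-1.645) = -1.730; 1 − a(z₀+z₁) = 1 − (-0.039)(-1.730) = 0.9325; argument = -0.085 + (-1.730)/0.9325 = -1.9402 → -1.94.
α₁ = Φ(-1.94) = 0.0262; rank = round(500 × 0.0262) = 13; θ*₍13₎ = 10.825.
Upper: z₀ + z₂ = 1.560; 1 − a(z₀+z₂) = 1.0608; argument = 1.3855 → 1.39; α₂ = 0.9177; rank = 459; θ*₍459₎ = 12.197.

(10.825, 12.197)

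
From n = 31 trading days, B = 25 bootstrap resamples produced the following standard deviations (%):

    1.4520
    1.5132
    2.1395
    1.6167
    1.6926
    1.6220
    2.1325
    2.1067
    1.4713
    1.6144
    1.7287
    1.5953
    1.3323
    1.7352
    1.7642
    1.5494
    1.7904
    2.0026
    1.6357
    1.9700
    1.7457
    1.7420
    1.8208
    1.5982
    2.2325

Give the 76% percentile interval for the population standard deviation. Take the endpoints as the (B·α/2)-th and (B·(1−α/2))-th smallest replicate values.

(1.4713, 2.1067)

Sorted replicates: 1.3323, 1.4520, 1.4713, 1.5132, 1.5494, 1.5953, 1.5982, 1.6144, 1.6167, 1.6220, 1.6357, 1.6926, 1.7287, 1.7352, 1.7420, 1.7457, 1.7642, 1.7904, 1.8208, 1.9700, 2.0026, 2.1067, 2.1325, 2.1395, 2.2325
α = 0.24; lower rank = 25 × 0.120 = 3; upper rank = 25 × 0.880 = 22.
The 3rd smallest replicate is 1.4713; the 22nd is 2.1067.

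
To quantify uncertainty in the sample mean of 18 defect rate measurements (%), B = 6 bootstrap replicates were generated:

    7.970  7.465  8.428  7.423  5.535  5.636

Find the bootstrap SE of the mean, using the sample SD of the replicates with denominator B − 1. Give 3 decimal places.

SE* = 1.212

Bootstrap SE is the standard deviation of the 6 replicate means.
Mean of replicates: (7.970 + 7.465 + 8.428 + 7.423 + 5.535 + 5.636) / 6 = 42.4570 / 6 = 7.0762
Sum of squared deviations: (+0.8938)² + (+0.3888)² + (+1.3518)² + (+0.3468)² + (−1.5412)² + (−1.4402)² = 7.3472
Variance = 7.3472 / 5 = 1.4694
SE* = √1.4694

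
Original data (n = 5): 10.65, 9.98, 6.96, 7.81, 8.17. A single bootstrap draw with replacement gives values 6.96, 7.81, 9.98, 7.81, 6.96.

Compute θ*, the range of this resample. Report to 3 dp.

Range = 9.98 − 6.96 = 3.020

θ* = 3.020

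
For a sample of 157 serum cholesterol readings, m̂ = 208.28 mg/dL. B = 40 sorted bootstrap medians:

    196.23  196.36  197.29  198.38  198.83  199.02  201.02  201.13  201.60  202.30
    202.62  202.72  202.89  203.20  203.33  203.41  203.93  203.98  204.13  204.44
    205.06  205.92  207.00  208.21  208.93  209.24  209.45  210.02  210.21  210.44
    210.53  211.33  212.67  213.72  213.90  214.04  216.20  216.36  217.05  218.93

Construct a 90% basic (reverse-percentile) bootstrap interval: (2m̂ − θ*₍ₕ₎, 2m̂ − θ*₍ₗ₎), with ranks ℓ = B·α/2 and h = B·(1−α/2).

(200.20, 220.20)

Percentile endpoints at ranks 2 and 38: θ*₍2₎ = 196.36, θ*₍38₎ = 216.36.
Basic interval reflects these around m̂:
  lower = 2 × 208.28 − 216.36 = 200.20
  upper = 2 × 208.28 − 196.36 = 220.20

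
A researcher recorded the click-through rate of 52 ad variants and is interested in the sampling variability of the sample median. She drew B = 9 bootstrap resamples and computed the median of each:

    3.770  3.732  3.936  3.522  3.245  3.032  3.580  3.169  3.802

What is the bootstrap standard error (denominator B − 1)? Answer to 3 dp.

SE* = 0.316

Bootstrap SE is the standard deviation of the 9 replicate medians.
Mean of replicates: (3.770 + 3.732 + 3.936 + 3.522 + 3.245 + 3.032 + 3.580 + 3.169 + 3.802) / 9 = 31.7880 / 9 = 3.5320
Sum of squared deviations: (+0.2380)² + (+0.2000)² + (+0.4040)² + (−0.0100)² + (−0.2870)² + (−0.5000)² + (+0.0480)² + (−0.3630)² + (+0.2700)² = 0.7993
Variance = 0.7993 / 8 = 0.0999
SE* = √0.0999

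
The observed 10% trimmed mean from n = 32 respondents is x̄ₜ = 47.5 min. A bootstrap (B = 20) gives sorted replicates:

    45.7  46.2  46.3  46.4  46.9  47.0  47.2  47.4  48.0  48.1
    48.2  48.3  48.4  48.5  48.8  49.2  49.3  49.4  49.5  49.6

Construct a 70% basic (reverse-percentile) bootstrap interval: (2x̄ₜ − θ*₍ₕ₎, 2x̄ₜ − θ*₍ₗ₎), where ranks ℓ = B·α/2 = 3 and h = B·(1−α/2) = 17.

(45.7, 48.7)

Percentile endpoints at ranks 3 and 17: θ*₍3₎ = 46.3, θ*₍17₎ = 49.3.
Basic interval reflects these around x̄ₜ:
  lower = 2 × 47.5 − 49.3 = 45.7
  upper = 2 × 47.5 − 46.3 = 48.7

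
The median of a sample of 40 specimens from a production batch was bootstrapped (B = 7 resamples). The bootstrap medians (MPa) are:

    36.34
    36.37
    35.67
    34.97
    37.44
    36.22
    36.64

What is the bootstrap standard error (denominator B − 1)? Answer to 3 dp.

Bootstrap SE is the standard deviation of the 7 replicate medians.
Mean of replicates: (36.34 + 36.37 + 35.67 + 34.97 + 37.44 + 36.22 + 36.64) / 7 = 253.6500 / 7 = 36.2357
Sum of squared deviations: (+0.1043)² + (+0.1343)² + (−0.5657)² + (−1.2657)² + (+1.2043)² + (−0.0157)² + (+0.4043)² = 3.5650
Variance = 3.5650 / 6 = 0.5942
SE* = √0.5942

SE* = 0.771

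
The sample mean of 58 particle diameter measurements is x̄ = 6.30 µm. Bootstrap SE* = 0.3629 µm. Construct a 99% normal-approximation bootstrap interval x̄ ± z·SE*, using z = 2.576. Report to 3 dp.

(5.365, 7.235)

Margin = 2.576 × 0.3629 = 0.9348
Interval: 6.30 ± 0.9348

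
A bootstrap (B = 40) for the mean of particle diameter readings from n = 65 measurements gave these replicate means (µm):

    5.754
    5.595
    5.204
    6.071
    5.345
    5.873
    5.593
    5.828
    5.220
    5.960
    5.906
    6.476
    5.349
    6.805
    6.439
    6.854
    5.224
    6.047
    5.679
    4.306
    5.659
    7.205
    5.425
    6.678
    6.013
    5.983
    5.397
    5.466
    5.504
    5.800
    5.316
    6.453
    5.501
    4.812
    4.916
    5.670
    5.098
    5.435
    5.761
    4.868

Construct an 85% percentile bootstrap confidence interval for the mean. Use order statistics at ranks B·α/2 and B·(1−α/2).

Sorted replicates: 4.306, 4.812, 4.868, 4.916, 5.098, 5.204, 5.220, 5.224, 5.316, 5.345, 5.349, 5.397, 5.425, 5.435, 5.466, 5.501, 5.504, 5.593, 5.595, 5.659, 5.670, 5.679, 5.754, 5.761, 5.800, 5.828, 5.873, 5.906, 5.960, 5.983, 6.013, 6.047, 6.071, 6.439, 6.453, 6.476, 6.678, 6.805, 6.854, 7.205
α = 0.15; lower rank = 40 × 0.075 = 3; upper rank = 40 × 0.925 = 37.
The 3rd smallest replicate is 4.868; the 37th is 6.678.

(4.868, 6.678)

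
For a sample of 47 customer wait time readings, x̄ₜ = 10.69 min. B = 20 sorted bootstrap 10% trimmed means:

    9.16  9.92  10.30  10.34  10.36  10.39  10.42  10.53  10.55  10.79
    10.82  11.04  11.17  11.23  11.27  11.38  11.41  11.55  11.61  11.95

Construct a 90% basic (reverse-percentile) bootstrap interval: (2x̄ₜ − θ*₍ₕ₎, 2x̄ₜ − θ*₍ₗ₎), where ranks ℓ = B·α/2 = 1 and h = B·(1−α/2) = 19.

(9.77, 12.22)

Percentile endpoints at ranks 1 and 19: θ*₍1₎ = 9.16, θ*₍19₎ = 11.61.
Basic interval reflects these around x̄ₜ:
  lower = 2 × 10.69 − 11.61 = 9.77
  upper = 2 × 10.69 − 9.16 = 12.22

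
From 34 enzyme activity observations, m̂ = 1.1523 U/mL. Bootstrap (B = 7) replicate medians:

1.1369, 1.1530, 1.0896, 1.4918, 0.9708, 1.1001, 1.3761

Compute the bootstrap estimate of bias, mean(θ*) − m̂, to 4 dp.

mean(θ*) = (1.1369 + 1.1530 + 1.0896 + 1.4918 + 0.9708 + 1.1001 + 1.3761) / 7 = 1.18833
bias = 1.18833 − 1.1523

bias = +0.0360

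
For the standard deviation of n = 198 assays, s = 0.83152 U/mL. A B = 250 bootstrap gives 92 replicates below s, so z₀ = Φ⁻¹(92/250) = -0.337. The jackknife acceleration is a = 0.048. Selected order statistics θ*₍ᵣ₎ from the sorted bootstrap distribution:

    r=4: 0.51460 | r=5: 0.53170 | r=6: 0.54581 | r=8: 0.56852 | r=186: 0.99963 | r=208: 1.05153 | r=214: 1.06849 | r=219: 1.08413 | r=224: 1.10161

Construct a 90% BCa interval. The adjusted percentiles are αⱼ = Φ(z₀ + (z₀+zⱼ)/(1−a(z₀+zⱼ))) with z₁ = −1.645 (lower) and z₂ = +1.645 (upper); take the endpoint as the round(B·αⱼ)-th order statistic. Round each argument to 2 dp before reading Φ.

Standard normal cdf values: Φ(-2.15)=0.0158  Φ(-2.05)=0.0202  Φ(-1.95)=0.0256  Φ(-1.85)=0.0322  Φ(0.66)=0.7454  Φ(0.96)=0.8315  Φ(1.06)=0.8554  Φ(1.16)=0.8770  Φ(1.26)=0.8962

(0.51460, 1.06849)

Lower: z₀ + z₁ = -0.337 + (-1.645) = -1.982; 1 − a(z₀+z₁) = 1 − (0.048)(-1.982) = 1.0951; argument = -0.337 + (-1.982)/1.0951 = -2.1468 → -2.15.
α₁ = Φ(-2.15) = 0.0158; rank = round(250 × 0.0158) = 4; θ*₍4₎ = 0.51460.
Upper: z₀ + z₂ = 1.308; 1 − a(z₀+z₂) = 0.9372; argument = 1.0586 → 1.06; α₂ = 0.8554; rank = 214; θ*₍214₎ = 1.06849.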